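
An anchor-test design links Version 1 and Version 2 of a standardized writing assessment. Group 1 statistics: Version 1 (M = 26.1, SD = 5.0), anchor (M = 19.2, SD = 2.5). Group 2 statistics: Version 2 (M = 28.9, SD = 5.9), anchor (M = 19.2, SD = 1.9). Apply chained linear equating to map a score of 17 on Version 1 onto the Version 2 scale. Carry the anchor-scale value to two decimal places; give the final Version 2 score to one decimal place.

Version 1 → anchor (Group 1): v = (2.5/5.0)(17 − 26.1) + 19.2 = 14.65
anchor → Version 2 (Group 2): y = (5.9/1.9)(14.65 − 19.2) + 28.9 = 14.8

14.8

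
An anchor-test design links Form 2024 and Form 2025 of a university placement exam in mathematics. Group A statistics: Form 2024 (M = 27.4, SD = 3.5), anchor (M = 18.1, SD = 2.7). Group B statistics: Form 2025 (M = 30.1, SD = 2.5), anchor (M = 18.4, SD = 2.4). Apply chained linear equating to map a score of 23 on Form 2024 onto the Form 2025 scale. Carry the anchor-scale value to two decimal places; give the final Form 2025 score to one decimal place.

Form 2024 → anchor (Group A): v = (2.7/3.5)(23 − 27.4) + 18.1 = 14.71
anchor → Form 2025 (Group B): y = (2.5/2.4)(14.71 − 18.4) + 30.1 = 26.3

26.3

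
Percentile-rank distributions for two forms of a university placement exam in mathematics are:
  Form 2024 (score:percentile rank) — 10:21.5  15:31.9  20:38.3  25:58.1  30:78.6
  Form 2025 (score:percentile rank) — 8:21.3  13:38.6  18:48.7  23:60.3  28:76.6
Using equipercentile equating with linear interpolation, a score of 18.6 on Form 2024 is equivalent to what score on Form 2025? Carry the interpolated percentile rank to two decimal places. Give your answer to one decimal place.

12.4

PR of 18.6 on Form 2024: 31.9 + (18.6 − 15)/(20 − 15) × (38.3 − 31.9) = 36.51
On Form 2025, PR 36.51 falls between score 8 (PR 21.3) and 13 (PR 38.6).
Interpolate: 8 + (36.51 − 21.3)/(38.6 − 21.3) × (13 − 8) = 12.4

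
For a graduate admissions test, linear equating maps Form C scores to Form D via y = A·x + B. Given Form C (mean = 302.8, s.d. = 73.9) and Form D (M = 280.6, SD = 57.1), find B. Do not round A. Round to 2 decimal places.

46.64

A = SD_Y / SD_X = 57.1 / 73.9 = 0.772666
B = M_Y − A·M_X = 280.6 − 0.772666 × 302.8 = 46.64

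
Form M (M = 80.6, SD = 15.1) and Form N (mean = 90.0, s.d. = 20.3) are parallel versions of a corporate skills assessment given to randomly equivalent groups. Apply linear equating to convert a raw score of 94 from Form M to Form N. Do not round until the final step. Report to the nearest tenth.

108.0

Linear equating: y = (SD_Y/SD_X)(x − M_X) + M_Y
y = (20.3/15.1)(94 − 80.6) + 90.0
y = 1.344371 × 13.4 + 90.0 = 18.0146 + 90.0 = 108.0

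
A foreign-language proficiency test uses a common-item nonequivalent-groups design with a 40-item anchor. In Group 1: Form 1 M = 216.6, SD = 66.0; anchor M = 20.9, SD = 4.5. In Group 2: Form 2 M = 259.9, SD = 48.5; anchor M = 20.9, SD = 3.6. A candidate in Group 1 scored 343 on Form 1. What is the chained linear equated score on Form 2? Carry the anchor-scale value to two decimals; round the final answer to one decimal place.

Form 1 → anchor (Group 1): v = (4.5/66.0)(343 − 216.6) + 20.9 = 29.52
anchor → Form 2 (Group 2): y = (48.5/3.6)(29.52 − 20.9) + 259.9 = 376.0

376.0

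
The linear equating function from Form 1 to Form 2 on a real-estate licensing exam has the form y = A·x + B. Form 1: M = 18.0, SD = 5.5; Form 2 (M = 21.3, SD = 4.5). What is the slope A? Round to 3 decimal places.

A = SD_Y / SD_X = 4.5 / 5.5 = 0.818

0.818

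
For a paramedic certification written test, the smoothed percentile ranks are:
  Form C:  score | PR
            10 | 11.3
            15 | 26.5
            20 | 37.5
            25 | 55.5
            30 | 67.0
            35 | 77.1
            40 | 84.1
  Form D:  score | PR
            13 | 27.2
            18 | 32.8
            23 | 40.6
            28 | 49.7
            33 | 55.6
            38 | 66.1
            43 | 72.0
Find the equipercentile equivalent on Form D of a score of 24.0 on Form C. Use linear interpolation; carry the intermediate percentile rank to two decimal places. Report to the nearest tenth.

29.9

PR of 24.0 on Form C: 37.5 + (24.0 − 20)/(25 − 20) × (55.5 − 37.5) = 51.90
On Form D, PR 51.90 falls between score 28 (PR 49.7) and 33 (PR 55.6).
Interpolate: 28 + (51.90 − 49.7)/(55.6 − 49.7) × (33 − 28) = 29.9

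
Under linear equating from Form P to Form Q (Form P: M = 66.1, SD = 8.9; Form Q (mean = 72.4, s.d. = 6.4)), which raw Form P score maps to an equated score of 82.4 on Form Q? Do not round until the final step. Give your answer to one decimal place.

80.0

Invert y = (SD_Y/SD_X)(x − M_X) + M_Y:
x = (SD_X/SD_Y)(y − M_Y) + M_X = (8.9/6.4)(82.4 − 72.4) + 66.1
x = 1.390625 × 10.000 + 66.1 = 80.0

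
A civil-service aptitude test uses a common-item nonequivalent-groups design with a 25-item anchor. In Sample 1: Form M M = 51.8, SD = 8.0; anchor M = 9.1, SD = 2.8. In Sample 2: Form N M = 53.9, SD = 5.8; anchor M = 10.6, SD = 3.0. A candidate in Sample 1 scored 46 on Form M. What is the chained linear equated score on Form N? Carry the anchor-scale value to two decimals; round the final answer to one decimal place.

Form M → anchor (Sample 1): v = (2.8/8.0)(46 − 51.8) + 9.1 = 7.07
anchor → Form N (Sample 2): y = (5.8/3.0)(7.07 − 10.6) + 53.9 = 47.1

47.1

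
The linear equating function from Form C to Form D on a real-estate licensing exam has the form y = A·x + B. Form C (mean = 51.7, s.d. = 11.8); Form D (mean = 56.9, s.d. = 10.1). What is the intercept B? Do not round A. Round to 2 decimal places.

A = SD_Y / SD_X = 10.1 / 11.8 = 0.855932
B = M_Y − A·M_X = 56.9 − 0.855932 × 51.7 = 12.65

12.65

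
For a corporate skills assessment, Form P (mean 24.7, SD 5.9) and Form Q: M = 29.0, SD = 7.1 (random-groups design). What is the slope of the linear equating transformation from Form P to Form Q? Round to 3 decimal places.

A = SD_Y / SD_X = 7.1 / 5.9 = 1.203

1.203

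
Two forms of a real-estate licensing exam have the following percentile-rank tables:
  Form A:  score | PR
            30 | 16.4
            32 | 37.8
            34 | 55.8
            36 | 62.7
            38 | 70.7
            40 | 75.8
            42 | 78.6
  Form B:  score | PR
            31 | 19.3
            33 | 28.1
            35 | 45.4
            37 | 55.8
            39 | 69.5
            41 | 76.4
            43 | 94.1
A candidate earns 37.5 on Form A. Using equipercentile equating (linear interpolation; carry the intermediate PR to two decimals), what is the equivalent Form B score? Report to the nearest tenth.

PR of 37.5 on Form A: 62.7 + (37.5 − 36)/(38 − 36) × (70.7 − 62.7) = 68.70
On Form B, PR 68.70 falls between score 37 (PR 55.8) and 39 (PR 69.5).
Interpolate: 37 + (68.70 − 55.8)/(69.5 − 55.8) × (39 − 37) = 38.9

38.9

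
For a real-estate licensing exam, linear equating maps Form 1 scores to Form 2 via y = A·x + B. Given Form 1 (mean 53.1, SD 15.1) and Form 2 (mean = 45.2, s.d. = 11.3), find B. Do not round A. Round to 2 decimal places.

5.46

A = SD_Y / SD_X = 11.3 / 15.1 = 0.748344
B = M_Y − A·M_X = 45.2 − 0.748344 × 53.1 = 5.46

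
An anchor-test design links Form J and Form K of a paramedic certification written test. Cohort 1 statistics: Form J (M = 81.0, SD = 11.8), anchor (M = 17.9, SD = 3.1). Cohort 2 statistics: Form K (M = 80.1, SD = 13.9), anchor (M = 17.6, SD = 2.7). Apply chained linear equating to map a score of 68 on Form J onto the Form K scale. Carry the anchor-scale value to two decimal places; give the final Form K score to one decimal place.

Form J → anchor (Cohort 1): v = (3.1/11.8)(68 − 81.0) + 17.9 = 14.48
anchor → Form K (Cohort 2): y = (13.9/2.7)(14.48 − 17.6) + 80.1 = 64.0

64.0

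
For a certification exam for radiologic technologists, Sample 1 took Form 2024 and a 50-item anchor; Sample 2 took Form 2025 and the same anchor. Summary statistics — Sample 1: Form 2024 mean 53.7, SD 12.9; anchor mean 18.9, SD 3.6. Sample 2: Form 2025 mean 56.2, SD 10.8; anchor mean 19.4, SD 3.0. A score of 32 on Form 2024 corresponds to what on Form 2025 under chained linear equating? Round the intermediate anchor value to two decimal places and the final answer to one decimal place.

Form 2024 → anchor (Sample 1): v = (3.6/12.9)(32 − 53.7) + 18.9 = 12.84
anchor → Form 2025 (Sample 2): y = (10.8/3.0)(12.84 − 19.4) + 56.2 = 32.6

32.6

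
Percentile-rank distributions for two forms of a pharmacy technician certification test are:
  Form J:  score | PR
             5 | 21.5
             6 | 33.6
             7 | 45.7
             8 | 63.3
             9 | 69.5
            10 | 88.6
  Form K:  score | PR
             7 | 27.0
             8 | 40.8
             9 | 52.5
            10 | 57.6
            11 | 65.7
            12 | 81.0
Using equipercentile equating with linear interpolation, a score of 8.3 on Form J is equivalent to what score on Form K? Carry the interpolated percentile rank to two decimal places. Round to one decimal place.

PR of 8.3 on Form J: 63.3 + (8.3 − 8)/(9 − 8) × (69.5 − 63.3) = 65.16
On Form K, PR 65.16 falls between score 10 (PR 57.6) and 11 (PR 65.7).
Interpolate: 10 + (65.16 − 57.6)/(65.7 − 57.6) × (11 − 10) = 10.9

10.9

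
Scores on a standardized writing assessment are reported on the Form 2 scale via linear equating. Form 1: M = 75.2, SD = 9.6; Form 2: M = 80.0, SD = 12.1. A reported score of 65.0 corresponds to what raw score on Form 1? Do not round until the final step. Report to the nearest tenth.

63.3

Invert y = (SD_Y/SD_X)(x − M_X) + M_Y:
x = (SD_X/SD_Y)(y − M_Y) + M_X = (9.6/12.1)(65.0 − 80.0) + 75.2
x = 0.793388 × -15.000 + 75.2 = 63.3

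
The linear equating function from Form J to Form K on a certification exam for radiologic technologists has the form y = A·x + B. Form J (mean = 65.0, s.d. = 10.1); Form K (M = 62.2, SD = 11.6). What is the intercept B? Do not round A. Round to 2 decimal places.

A = SD_Y / SD_X = 11.6 / 10.1 = 1.148515
B = M_Y − A·M_X = 62.2 − 1.148515 × 65.0 = -12.45

-12.45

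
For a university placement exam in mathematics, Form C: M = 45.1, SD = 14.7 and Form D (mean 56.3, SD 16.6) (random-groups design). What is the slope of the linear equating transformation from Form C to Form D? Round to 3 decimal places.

1.129

A = SD_Y / SD_X = 16.6 / 14.7 = 1.129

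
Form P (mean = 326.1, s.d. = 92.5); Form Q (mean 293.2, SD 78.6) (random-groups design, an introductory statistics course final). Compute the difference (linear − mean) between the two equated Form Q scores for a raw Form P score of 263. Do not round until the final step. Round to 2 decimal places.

9.48

Mean-equated: 263 + (293.2 − 326.1) = 230.10
Linear-equated: (78.6/92.5)(263 − 326.1) + 293.2 = 239.582
Difference = 239.582 − 230.10 = 9.48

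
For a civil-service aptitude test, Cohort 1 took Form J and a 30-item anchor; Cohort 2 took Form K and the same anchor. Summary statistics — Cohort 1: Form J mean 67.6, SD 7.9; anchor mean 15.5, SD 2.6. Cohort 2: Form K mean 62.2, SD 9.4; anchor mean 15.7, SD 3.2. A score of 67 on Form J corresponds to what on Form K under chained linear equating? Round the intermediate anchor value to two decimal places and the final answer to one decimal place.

61.0

Form J → anchor (Cohort 1): v = (2.6/7.9)(67 − 67.6) + 15.5 = 15.30
anchor → Form K (Cohort 2): y = (9.4/3.2)(15.30 − 15.7) + 62.2 = 61.0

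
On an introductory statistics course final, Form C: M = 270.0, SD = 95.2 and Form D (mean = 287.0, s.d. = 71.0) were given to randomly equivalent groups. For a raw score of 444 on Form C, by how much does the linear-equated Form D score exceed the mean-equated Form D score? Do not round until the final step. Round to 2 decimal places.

-44.23

Mean-equated: 444 + (287.0 − 270.0) = 461.00
Linear-equated: (71.0/95.2)(444 − 270.0) + 287.0 = 416.769
Difference = 416.769 − 461.00 = -44.23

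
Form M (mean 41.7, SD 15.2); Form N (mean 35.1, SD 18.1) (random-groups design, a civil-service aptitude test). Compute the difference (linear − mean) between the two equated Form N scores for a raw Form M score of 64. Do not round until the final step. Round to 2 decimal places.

Mean-equated: 64 + (35.1 − 41.7) = 57.40
Linear-equated: (18.1/15.2)(64 − 41.7) + 35.1 = 61.655
Difference = 61.655 − 57.40 = 4.25

4.25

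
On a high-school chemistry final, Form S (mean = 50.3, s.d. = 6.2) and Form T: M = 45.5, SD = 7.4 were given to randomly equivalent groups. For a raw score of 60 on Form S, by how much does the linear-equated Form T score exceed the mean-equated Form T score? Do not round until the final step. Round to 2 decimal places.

1.88

Mean-equated: 60 + (45.5 − 50.3) = 55.20
Linear-equated: (7.4/6.2)(60 − 50.3) + 45.5 = 57.077
Difference = 57.077 − 55.20 = 1.88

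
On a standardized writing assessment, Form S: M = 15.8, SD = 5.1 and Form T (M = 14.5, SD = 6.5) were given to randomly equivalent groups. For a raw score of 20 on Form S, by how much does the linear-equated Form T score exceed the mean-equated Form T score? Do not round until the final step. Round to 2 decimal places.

1.15

Mean-equated: 20 + (14.5 − 15.8) = 18.70
Linear-equated: (6.5/5.1)(20 − 15.8) + 14.5 = 19.853
Difference = 19.853 − 18.70 = 1.15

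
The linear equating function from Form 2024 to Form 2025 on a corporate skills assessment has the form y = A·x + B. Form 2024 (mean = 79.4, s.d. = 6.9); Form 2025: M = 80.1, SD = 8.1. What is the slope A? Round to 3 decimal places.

A = SD_Y / SD_X = 8.1 / 6.9 = 1.174

1.174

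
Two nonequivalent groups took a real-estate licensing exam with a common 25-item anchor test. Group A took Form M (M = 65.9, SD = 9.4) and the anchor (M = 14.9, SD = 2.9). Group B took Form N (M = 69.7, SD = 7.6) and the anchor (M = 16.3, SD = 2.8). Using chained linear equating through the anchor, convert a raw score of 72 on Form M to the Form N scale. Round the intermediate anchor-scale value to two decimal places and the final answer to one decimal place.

71.0

Form M → anchor (Group A): v = (2.9/9.4)(72 − 65.9) + 14.9 = 16.78
anchor → Form N (Group B): y = (7.6/2.8)(16.78 − 16.3) + 69.7 = 71.0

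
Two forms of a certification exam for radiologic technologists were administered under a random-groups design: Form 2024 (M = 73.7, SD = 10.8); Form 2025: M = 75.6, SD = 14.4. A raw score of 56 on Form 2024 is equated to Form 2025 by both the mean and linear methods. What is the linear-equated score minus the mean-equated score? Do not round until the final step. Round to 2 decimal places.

Mean-equated: 56 + (75.6 − 73.7) = 57.90
Linear-equated: (14.4/10.8)(56 − 73.7) + 75.6 = 52.000
Difference = 52.000 − 57.90 = -5.90

-5.90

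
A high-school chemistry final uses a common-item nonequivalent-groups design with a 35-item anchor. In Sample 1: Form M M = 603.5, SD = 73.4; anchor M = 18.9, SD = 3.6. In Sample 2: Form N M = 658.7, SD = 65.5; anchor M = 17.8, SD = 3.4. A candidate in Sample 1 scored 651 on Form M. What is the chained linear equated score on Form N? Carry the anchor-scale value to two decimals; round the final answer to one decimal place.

Form M → anchor (Sample 1): v = (3.6/73.4)(651 − 603.5) + 18.9 = 21.23
anchor → Form N (Sample 2): y = (65.5/3.4)(21.23 − 17.8) + 658.7 = 724.8

724.8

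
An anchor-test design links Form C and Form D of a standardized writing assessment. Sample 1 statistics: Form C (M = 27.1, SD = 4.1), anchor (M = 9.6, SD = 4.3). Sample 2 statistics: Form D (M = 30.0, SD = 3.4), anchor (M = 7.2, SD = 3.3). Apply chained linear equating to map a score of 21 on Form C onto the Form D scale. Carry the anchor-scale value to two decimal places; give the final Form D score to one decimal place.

25.9

Form C → anchor (Sample 1): v = (4.3/4.1)(21 − 27.1) + 9.6 = 3.20
anchor → Form D (Sample 2): y = (3.4/3.3)(3.20 − 7.2) + 30.0 = 25.9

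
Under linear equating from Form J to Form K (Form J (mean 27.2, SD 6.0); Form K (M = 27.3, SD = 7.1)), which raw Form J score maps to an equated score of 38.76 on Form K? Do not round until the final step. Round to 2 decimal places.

Invert y = (SD_Y/SD_X)(x − M_X) + M_Y:
x = (SD_X/SD_Y)(y − M_Y) + M_X = (6.0/7.1)(38.76 − 27.3) + 27.2
x = 0.845070 × 11.460 + 27.2 = 36.88

36.88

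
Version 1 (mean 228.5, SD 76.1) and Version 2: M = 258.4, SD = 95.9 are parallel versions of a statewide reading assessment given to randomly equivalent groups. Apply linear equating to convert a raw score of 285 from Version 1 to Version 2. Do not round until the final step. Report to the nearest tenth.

Linear equating: y = (SD_Y/SD_X)(x − M_X) + M_Y
y = (95.9/76.1)(285 − 228.5) + 258.4
y = 1.260184 × 56.5 + 258.4 = 71.2004 + 258.4 = 329.6

329.6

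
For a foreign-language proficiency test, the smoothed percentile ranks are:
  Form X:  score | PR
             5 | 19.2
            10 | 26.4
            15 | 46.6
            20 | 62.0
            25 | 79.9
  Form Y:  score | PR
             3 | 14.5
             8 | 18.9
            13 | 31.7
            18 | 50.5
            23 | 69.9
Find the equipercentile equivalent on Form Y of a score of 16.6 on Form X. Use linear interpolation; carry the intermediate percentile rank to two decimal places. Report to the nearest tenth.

18.3

PR of 16.6 on Form X: 46.6 + (16.6 − 15)/(20 − 15) × (62.0 − 46.6) = 51.53
On Form Y, PR 51.53 falls between score 18 (PR 50.5) and 23 (PR 69.9).
Interpolate: 18 + (51.53 − 50.5)/(69.9 − 50.5) × (23 − 18) = 18.3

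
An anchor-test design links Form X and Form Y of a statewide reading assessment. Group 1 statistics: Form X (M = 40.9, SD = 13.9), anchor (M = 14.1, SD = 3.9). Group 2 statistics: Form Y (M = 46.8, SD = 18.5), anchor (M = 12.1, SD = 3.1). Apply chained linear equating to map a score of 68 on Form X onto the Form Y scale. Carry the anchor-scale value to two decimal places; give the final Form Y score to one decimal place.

104.1

Form X → anchor (Group 1): v = (3.9/13.9)(68 − 40.9) + 14.1 = 21.70
anchor → Form Y (Group 2): y = (18.5/3.1)(21.70 − 12.1) + 46.8 = 104.1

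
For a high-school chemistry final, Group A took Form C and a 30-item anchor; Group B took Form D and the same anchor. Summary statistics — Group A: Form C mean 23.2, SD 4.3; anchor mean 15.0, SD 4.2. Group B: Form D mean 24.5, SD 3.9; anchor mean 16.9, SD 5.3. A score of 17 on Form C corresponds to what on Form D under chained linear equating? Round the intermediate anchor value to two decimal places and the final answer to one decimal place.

18.6

Form C → anchor (Group A): v = (4.2/4.3)(17 − 23.2) + 15.0 = 8.94
anchor → Form D (Group B): y = (3.9/5.3)(8.94 − 16.9) + 24.5 = 18.6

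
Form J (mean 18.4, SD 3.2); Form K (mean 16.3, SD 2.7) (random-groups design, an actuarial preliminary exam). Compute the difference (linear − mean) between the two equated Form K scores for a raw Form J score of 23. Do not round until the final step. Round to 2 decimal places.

Mean-equated: 23 + (16.3 − 18.4) = 20.90
Linear-equated: (2.7/3.2)(23 − 18.4) + 16.3 = 20.181
Difference = 20.181 − 20.90 = -0.72

-0.72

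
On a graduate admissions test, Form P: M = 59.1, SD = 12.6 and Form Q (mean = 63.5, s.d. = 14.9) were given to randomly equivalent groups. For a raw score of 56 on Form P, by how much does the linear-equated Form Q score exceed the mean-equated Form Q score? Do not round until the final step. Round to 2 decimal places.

Mean-equated: 56 + (63.5 − 59.1) = 60.40
Linear-equated: (14.9/12.6)(56 − 59.1) + 63.5 = 59.834
Difference = 59.834 − 60.40 = -0.57

-0.57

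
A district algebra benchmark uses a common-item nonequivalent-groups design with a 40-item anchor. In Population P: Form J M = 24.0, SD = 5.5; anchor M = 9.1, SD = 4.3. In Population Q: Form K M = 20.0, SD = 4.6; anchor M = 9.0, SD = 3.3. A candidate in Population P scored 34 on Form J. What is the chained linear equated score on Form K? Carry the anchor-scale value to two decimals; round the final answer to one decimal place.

31.0

Form J → anchor (Population P): v = (4.3/5.5)(34 − 24.0) + 9.1 = 16.92
anchor → Form K (Population Q): y = (4.6/3.3)(16.92 − 9.0) + 20.0 = 31.0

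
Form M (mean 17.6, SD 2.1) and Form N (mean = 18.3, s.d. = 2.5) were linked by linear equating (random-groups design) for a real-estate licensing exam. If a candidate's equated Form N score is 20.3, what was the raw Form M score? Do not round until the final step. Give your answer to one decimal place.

19.3

Invert y = (SD_Y/SD_X)(x − M_X) + M_Y:
x = (SD_X/SD_Y)(y − M_Y) + M_X = (2.1/2.5)(20.3 − 18.3) + 17.6
x = 0.840000 × 2.000 + 17.6 = 19.3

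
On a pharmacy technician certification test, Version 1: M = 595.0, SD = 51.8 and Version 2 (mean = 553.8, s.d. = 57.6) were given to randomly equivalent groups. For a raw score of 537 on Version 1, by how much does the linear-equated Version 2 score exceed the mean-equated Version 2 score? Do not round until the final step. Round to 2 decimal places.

-6.49

Mean-equated: 537 + (553.8 − 595.0) = 495.80
Linear-equated: (57.6/51.8)(537 − 595.0) + 553.8 = 489.306
Difference = 489.306 − 495.80 = -6.49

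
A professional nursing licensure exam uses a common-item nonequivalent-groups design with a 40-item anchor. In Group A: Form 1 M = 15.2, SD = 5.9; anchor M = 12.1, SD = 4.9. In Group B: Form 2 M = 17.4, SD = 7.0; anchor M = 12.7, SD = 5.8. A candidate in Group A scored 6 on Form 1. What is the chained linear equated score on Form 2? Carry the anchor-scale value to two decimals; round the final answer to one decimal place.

7.5

Form 1 → anchor (Group A): v = (4.9/5.9)(6 − 15.2) + 12.1 = 4.46
anchor → Form 2 (Group B): y = (7.0/5.8)(4.46 − 12.7) + 17.4 = 7.5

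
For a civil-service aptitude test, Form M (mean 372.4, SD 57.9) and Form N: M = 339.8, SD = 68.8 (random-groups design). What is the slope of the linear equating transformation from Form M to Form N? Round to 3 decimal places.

A = SD_Y / SD_X = 68.8 / 57.9 = 1.188

1.188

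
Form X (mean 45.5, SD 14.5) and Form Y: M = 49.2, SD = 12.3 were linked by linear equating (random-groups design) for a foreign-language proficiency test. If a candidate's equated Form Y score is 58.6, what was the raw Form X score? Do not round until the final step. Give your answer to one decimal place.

Invert y = (SD_Y/SD_X)(x − M_X) + M_Y:
x = (SD_X/SD_Y)(y − M_Y) + M_X = (14.5/12.3)(58.6 − 49.2) + 45.5
x = 1.178862 × 9.400 + 45.5 = 56.6

56.6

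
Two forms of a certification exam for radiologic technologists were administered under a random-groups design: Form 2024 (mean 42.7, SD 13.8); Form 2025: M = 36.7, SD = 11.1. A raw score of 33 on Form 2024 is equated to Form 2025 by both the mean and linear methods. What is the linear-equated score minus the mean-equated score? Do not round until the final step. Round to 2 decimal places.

Mean-equated: 33 + (36.7 − 42.7) = 27.00
Linear-equated: (11.1/13.8)(33 − 42.7) + 36.7 = 28.898
Difference = 28.898 − 27.00 = 1.90

1.90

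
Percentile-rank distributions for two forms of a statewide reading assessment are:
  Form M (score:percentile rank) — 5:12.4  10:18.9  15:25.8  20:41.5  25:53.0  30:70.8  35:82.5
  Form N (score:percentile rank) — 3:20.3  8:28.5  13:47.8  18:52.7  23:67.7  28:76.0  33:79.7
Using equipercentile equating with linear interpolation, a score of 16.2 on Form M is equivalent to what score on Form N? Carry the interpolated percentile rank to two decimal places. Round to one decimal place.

PR of 16.2 on Form M: 25.8 + (16.2 − 15)/(20 − 15) × (41.5 − 25.8) = 29.57
On Form N, PR 29.57 falls between score 8 (PR 28.5) and 13 (PR 47.8).
Interpolate: 8 + (29.57 − 28.5)/(47.8 − 28.5) × (13 − 8) = 8.3

8.3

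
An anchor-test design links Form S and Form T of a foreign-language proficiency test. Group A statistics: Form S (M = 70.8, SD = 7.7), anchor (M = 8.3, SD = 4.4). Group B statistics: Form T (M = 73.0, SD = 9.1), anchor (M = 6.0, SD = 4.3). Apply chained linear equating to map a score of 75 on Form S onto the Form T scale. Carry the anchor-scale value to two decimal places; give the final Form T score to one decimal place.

82.9

Form S → anchor (Group A): v = (4.4/7.7)(75 − 70.8) + 8.3 = 10.70
anchor → Form T (Group B): y = (9.1/4.3)(10.70 − 6.0) + 73.0 = 82.9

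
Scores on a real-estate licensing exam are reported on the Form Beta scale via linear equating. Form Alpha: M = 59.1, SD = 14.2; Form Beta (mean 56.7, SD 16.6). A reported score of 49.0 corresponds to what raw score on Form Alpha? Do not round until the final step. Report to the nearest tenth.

52.5

Invert y = (SD_Y/SD_X)(x − M_X) + M_Y:
x = (SD_X/SD_Y)(y − M_Y) + M_X = (14.2/16.6)(49.0 − 56.7) + 59.1
x = 0.855422 × -7.700 + 59.1 = 52.5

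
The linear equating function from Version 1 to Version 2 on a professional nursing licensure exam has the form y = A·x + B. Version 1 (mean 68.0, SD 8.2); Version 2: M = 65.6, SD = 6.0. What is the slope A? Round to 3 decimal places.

A = SD_Y / SD_X = 6.0 / 8.2 = 0.732

0.732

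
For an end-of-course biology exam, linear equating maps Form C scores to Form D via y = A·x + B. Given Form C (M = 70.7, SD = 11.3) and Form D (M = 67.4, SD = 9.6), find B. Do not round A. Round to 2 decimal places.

A = SD_Y / SD_X = 9.6 / 11.3 = 0.849558
B = M_Y − A·M_X = 67.4 − 0.849558 × 70.7 = 7.34

7.34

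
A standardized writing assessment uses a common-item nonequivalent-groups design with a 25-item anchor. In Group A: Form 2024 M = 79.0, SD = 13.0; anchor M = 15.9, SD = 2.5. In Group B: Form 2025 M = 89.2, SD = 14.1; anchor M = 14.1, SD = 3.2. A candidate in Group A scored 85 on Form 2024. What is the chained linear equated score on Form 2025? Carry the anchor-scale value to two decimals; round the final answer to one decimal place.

Form 2024 → anchor (Group A): v = (2.5/13.0)(85 − 79.0) + 15.9 = 17.05
anchor → Form 2025 (Group B): y = (14.1/3.2)(17.05 − 14.1) + 89.2 = 102.2

102.2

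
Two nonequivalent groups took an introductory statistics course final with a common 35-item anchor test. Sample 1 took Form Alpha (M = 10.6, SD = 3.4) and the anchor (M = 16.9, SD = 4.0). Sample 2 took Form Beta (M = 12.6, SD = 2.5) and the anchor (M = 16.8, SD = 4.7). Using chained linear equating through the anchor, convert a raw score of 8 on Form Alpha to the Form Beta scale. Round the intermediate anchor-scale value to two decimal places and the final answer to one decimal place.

11.0

Form Alpha → anchor (Sample 1): v = (4.0/3.4)(8 − 10.6) + 16.9 = 13.84
anchor → Form Beta (Sample 2): y = (2.5/4.7)(13.84 − 16.8) + 12.6 = 11.0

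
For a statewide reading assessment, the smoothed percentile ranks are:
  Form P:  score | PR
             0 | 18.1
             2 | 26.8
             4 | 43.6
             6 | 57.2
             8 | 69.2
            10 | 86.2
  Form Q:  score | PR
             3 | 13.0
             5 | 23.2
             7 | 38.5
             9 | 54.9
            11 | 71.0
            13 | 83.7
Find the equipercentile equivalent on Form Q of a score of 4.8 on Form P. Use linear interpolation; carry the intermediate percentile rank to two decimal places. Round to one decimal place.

8.3

PR of 4.8 on Form P: 43.6 + (4.8 − 4)/(6 − 4) × (57.2 − 43.6) = 49.04
On Form Q, PR 49.04 falls between score 7 (PR 38.5) and 9 (PR 54.9).
Interpolate: 7 + (49.04 − 38.5)/(54.9 − 38.5) × (9 − 7) = 8.3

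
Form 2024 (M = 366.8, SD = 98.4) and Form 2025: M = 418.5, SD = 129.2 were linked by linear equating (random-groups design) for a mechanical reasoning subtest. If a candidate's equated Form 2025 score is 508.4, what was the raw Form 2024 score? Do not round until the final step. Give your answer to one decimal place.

435.3

Invert y = (SD_Y/SD_X)(x − M_X) + M_Y:
x = (SD_X/SD_Y)(y − M_Y) + M_X = (98.4/129.2)(508.4 − 418.5) + 366.8
x = 0.761610 × 89.900 + 366.8 = 435.3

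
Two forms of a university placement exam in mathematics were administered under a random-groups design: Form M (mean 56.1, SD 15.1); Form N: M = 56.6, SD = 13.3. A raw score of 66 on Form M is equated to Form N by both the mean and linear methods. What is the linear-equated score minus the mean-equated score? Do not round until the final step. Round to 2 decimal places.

-1.18

Mean-equated: 66 + (56.6 − 56.1) = 66.50
Linear-equated: (13.3/15.1)(66 − 56.1) + 56.6 = 65.320
Difference = 65.320 − 66.50 = -1.18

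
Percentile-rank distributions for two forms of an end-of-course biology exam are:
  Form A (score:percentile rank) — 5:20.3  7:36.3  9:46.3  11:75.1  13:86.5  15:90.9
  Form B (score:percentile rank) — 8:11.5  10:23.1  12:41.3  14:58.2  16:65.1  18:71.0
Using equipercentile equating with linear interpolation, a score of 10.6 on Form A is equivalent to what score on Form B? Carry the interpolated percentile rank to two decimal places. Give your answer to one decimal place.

17.4

PR of 10.6 on Form A: 46.3 + (10.6 − 9)/(11 − 9) × (75.1 − 46.3) = 69.34
On Form B, PR 69.34 falls between score 16 (PR 65.1) and 18 (PR 71.0).
Interpolate: 16 + (69.34 − 65.1)/(71.0 − 65.1) × (18 − 16) = 17.4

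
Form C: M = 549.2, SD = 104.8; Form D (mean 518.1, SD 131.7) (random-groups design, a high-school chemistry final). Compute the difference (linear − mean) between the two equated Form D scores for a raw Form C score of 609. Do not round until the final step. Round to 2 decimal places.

15.35

Mean-equated: 609 + (518.1 − 549.2) = 577.90
Linear-equated: (131.7/104.8)(609 − 549.2) + 518.1 = 593.249
Difference = 593.249 − 577.90 = 15.35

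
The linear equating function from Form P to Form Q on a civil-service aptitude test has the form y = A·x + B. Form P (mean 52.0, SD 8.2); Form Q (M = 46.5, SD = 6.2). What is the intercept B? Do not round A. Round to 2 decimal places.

A = SD_Y / SD_X = 6.2 / 8.2 = 0.756098
B = M_Y − A·M_X = 46.5 − 0.756098 × 52.0 = 7.18

7.18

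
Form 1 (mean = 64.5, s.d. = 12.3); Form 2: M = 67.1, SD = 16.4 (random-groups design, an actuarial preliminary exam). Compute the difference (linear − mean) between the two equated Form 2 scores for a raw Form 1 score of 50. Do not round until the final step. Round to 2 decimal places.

Mean-equated: 50 + (67.1 − 64.5) = 52.60
Linear-equated: (16.4/12.3)(50 − 64.5) + 67.1 = 47.767
Difference = 47.767 − 52.60 = -4.83

-4.83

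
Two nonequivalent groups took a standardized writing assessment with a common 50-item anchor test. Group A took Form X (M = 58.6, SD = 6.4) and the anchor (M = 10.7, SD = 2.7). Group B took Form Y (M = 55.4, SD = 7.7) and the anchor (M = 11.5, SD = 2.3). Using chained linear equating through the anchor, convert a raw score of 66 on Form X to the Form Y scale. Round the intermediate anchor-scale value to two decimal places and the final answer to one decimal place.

63.2

Form X → anchor (Group A): v = (2.7/6.4)(66 − 58.6) + 10.7 = 13.82
anchor → Form Y (Group B): y = (7.7/2.3)(13.82 − 11.5) + 55.4 = 63.2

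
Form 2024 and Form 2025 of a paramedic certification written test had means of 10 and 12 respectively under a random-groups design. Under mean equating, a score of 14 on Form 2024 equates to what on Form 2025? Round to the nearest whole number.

Mean equating: y = x + (M_Y − M_X) = 14 + (12 − 10) = 16

16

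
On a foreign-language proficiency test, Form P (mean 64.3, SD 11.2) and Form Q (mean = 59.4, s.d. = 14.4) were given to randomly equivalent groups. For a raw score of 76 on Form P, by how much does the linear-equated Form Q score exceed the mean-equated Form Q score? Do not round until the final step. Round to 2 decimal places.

Mean-equated: 76 + (59.4 − 64.3) = 71.10
Linear-equated: (14.4/11.2)(76 − 64.3) + 59.4 = 74.443
Difference = 74.443 − 71.10 = 3.34

3.34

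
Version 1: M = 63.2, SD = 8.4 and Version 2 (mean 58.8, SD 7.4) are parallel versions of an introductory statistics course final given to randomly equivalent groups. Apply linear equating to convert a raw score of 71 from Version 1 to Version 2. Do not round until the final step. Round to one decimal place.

65.7

Linear equating: y = (SD_Y/SD_X)(x − M_X) + M_Y
y = (7.4/8.4)(71 − 63.2) + 58.8
y = 0.880952 × 7.8 + 58.8 = 6.8714 + 58.8 = 65.7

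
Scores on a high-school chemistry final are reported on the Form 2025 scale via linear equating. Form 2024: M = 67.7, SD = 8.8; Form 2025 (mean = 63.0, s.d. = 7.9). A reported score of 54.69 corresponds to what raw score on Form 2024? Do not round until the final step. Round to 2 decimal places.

58.44

Invert y = (SD_Y/SD_X)(x − M_X) + M_Y:
x = (SD_X/SD_Y)(y − M_Y) + M_X = (8.8/7.9)(54.69 − 63.0) + 67.7
x = 1.113924 × -8.310 + 67.7 = 58.44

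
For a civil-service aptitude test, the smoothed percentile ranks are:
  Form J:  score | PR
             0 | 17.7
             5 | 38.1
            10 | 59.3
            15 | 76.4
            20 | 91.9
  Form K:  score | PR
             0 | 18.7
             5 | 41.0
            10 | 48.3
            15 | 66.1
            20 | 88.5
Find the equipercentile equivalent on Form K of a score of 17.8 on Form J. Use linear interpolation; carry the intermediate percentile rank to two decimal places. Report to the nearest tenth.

19.2

PR of 17.8 on Form J: 76.4 + (17.8 − 15)/(20 − 15) × (91.9 − 76.4) = 85.08
On Form K, PR 85.08 falls between score 15 (PR 66.1) and 20 (PR 88.5).
Interpolate: 15 + (85.08 − 66.1)/(88.5 − 66.1) × (20 − 15) = 19.2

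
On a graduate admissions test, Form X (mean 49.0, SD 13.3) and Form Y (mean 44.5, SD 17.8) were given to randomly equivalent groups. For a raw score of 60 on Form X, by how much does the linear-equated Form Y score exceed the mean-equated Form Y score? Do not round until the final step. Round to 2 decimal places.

3.72

Mean-equated: 60 + (44.5 − 49.0) = 55.50
Linear-equated: (17.8/13.3)(60 − 49.0) + 44.5 = 59.222
Difference = 59.222 − 55.50 = 3.72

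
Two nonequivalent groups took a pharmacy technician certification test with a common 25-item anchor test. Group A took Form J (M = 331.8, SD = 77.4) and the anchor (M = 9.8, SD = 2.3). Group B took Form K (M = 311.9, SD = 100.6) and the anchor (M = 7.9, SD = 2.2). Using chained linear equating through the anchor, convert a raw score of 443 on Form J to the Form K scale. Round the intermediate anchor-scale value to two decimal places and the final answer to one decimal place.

Form J → anchor (Group A): v = (2.3/77.4)(443 − 331.8) + 9.8 = 13.10
anchor → Form K (Group B): y = (100.6/2.2)(13.10 − 7.9) + 311.9 = 549.7

549.7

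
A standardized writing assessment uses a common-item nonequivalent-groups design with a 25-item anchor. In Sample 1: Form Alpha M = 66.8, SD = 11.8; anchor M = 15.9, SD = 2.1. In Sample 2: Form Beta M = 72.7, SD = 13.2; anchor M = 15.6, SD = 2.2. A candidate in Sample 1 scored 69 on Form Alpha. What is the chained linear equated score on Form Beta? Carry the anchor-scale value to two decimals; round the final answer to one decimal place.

76.8

Form Alpha → anchor (Sample 1): v = (2.1/11.8)(69 − 66.8) + 15.9 = 16.29
anchor → Form Beta (Sample 2): y = (13.2/2.2)(16.29 − 15.6) + 72.7 = 76.8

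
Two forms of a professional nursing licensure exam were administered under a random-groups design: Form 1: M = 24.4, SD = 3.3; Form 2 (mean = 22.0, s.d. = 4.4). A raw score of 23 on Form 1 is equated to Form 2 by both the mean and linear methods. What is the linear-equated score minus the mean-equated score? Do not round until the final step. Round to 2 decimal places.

Mean-equated: 23 + (22.0 − 24.4) = 20.60
Linear-equated: (4.4/3.3)(23 − 24.4) + 22.0 = 20.133
Difference = 20.133 − 20.60 = -0.47

-0.47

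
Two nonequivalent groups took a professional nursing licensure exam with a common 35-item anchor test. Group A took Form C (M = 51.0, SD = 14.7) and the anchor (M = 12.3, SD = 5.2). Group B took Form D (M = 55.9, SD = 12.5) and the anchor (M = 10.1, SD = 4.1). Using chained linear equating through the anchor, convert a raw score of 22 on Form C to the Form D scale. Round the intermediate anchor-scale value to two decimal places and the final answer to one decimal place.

31.3

Form C → anchor (Group A): v = (5.2/14.7)(22 − 51.0) + 12.3 = 2.04
anchor → Form D (Group B): y = (12.5/4.1)(2.04 − 10.1) + 55.9 = 31.3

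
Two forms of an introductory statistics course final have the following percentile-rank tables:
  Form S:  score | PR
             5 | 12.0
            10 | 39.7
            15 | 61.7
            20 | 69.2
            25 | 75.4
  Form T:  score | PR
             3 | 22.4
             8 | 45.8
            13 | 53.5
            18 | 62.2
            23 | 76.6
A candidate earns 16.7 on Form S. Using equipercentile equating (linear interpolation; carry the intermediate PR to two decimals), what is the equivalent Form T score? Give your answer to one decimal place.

PR of 16.7 on Form S: 61.7 + (16.7 − 15)/(20 − 15) × (69.2 − 61.7) = 64.25
On Form T, PR 64.25 falls between score 18 (PR 62.2) and 23 (PR 76.6).
Interpolate: 18 + (64.25 − 62.2)/(76.6 − 62.2) × (23 − 18) = 18.7

18.7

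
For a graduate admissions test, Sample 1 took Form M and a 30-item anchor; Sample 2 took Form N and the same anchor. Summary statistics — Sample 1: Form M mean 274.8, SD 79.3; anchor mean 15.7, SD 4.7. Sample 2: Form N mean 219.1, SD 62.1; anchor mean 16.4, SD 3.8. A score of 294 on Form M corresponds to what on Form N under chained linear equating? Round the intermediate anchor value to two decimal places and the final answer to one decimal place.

Form M → anchor (Sample 1): v = (4.7/79.3)(294 − 274.8) + 15.7 = 16.84
anchor → Form N (Sample 2): y = (62.1/3.8)(16.84 − 16.4) + 219.1 = 226.3

226.3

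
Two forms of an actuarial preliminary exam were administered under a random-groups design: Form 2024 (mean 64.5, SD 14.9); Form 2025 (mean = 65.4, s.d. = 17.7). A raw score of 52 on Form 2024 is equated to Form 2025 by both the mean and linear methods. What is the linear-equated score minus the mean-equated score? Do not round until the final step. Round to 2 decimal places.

Mean-equated: 52 + (65.4 − 64.5) = 52.90
Linear-equated: (17.7/14.9)(52 − 64.5) + 65.4 = 50.551
Difference = 50.551 − 52.90 = -2.35

-2.35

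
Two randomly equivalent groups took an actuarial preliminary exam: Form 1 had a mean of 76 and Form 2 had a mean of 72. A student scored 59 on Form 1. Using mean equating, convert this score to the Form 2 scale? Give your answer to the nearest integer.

55

Mean equating: y = x + (M_Y − M_X) = 59 + (72 − 76) = 55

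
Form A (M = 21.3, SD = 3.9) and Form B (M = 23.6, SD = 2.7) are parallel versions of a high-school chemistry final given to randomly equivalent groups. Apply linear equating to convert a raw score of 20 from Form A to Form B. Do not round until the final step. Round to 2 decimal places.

Linear equating: y = (SD_Y/SD_X)(x − M_X) + M_Y
y = (2.7/3.9)(20 − 21.3) + 23.6
y = 0.692308 × -1.3 + 23.6 = -0.9000 + 23.6 = 22.70

22.70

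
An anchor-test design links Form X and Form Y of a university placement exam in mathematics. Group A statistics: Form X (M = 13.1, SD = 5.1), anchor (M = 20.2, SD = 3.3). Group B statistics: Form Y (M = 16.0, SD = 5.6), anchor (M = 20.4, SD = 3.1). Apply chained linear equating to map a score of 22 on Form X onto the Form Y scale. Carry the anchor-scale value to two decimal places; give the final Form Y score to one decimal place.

26.0

Form X → anchor (Group A): v = (3.3/5.1)(22 − 13.1) + 20.2 = 25.96
anchor → Form Y (Group B): y = (5.6/3.1)(25.96 − 20.4) + 16.0 = 26.0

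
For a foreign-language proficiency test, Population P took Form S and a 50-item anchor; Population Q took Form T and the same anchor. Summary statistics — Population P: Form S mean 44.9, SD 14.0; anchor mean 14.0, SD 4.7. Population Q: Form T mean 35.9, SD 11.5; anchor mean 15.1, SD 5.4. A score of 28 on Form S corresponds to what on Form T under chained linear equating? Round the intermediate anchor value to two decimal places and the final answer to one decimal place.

21.5

Form S → anchor (Population P): v = (4.7/14.0)(28 − 44.9) + 14.0 = 8.33
anchor → Form T (Population Q): y = (11.5/5.4)(8.33 − 15.1) + 35.9 = 21.5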